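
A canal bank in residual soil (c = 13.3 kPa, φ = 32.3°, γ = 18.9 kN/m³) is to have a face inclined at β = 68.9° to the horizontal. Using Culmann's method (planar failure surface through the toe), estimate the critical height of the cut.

Culmann's analysis gives the critical failure plane at α_cr = (β + φ)/2 = (68.9 + 32.3)/2 = 50.6°, and the critical height
H_c = (4c/γ) · sinβ cosφ / [1 − cos(β − φ)]
    = (4·13.3/18.9) · sin68.9°·cos32.3° / [1 − cos(36.6°)]
    = 2.815 · 0.9330·0.8453 / [1 − 0.8028]
    = 2.815 · 0.7886 / 0.1972
    = 11.26 m

H_c = 11.26 m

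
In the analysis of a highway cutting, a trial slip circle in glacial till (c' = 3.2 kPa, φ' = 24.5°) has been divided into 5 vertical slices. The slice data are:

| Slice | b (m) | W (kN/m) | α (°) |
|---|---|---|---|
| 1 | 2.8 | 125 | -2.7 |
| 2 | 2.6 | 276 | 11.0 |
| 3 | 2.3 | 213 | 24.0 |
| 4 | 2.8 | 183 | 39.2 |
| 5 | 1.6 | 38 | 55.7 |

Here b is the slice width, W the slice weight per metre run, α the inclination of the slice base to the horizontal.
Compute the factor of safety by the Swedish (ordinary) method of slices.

Ordinary method of slices: FS = Σ[c'·Δl_i + (W_i cosα_i)·tanφ'] / Σ W_i sinα_i, with Δl_i = b_i / cosα_i.
Slice 1: Δl = 2.8/cos(-2.7°) = 2.803 m; N'_1 = 125·cos(-2.7°) = 124.9; c'Δl = 8.97; W sinα = -5.9
Slice 2: Δl = 2.6/cos11.0° = 2.649 m; N'_2 = 276·cos11.0° = 270.9; c'Δl = 8.48; W sinα = 52.7
Slice 3: Δl = 2.3/cos24.0° = 2.518 m; N'_3 = 213·cos24.0° = 194.6; c'Δl = 8.06; W sinα = 86.6
Slice 4: Δl = 2.8/cos39.2° = 3.613 m; N'_4 = 183·cos39.2° = 141.8; c'Δl = 11.56; W sinα = 115.7
Slice 5: Δl = 1.6/cos55.7° = 2.839 m; N'_5 = 38·cos55.7° = 21.4; c'Δl = 9.09; W sinα = 31.4
Σc'Δl = 46.1 kN/m; ΣN' = 753.6 kN/m; ΣW sinα = 280.5 kN/m
Resisting = 46.1 + 753.6·tan24.5° = 46.1 + 343.4 = 389.6 kN/m
FS = 389.6 / 280.5 = 1.389

FS = 1.39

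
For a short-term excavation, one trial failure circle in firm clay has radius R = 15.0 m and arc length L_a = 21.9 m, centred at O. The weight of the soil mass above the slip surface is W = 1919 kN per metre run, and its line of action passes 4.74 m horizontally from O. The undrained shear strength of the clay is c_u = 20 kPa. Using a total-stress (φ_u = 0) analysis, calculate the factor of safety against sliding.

FS = 0.72

Taking moments about the centre O, the resisting moment is provided by the undrained shear strength acting along the arc:
M_R = c_u·L_a·R = 20·21.90·15.0 = 6570.0 kN·m/m
M_D = W·d = 1919·4.74 = 9096.1 kN·m/m
FS = M_R / M_D = 6570.0 / 9096.1 = 0.722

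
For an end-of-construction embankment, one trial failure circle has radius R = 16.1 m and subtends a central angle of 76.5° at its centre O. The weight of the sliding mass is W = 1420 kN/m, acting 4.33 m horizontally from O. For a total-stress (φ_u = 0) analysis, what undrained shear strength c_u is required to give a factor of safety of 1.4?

c_u = 24.9 kPa

FS = c_u·L_a·R / (W·d), so c_u = FS·W·d / (L_a·R).
Arc length L_a = R·θ = 16.1·(76.5°·π/180) = 16.1·1.3352 = 21.50 m
c_u = 1.4·1420·4.33 / (21.50·16.1) = 8608.0 / 346.09 = 24.87 kPa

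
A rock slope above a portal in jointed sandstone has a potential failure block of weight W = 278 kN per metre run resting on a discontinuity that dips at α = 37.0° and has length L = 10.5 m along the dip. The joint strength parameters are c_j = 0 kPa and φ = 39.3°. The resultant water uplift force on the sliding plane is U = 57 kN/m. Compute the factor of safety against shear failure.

Resolving the block weight along and normal to the plane and applying the Mohr–Coulomb strength on the joint:
N' = W cosα − U = 278·cos37.0° − 57 = 165.0 kN/m
Driving force T = W sinα = 278·sin37.0° = 167.3 kN/m
Resisting force R = c_j·L + N'·tanφ = 0·10.5 + 165.0·tan39.3° = 0.0 + 135.1 = 135.1 kN/m
FS = R / T = 135.1 / 167.3 = 0.807

FS = 0.81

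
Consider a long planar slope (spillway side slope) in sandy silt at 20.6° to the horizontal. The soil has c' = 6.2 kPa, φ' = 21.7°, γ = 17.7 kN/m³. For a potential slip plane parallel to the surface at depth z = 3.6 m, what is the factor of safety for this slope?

FS = 1.35

For an infinite slope with a slip plane parallel to the surface (no pore pressure): FS = [c' + γz cos²β tanφ'] / [γz sinβ cosβ].
γz = 17.7·3.6 = 63.72 kN/m²
Numerator = 6.2 + 63.72·cos²20.6°·tan21.7° = 6.2 + 63.72·0.8762·0.3979 = 28.418 kPa
Denominator = 63.72·sin20.6°·cos20.6° = 63.72·0.3518·0.9361 = 20.986 kPa
FS = 28.418 / 20.986 = 1.354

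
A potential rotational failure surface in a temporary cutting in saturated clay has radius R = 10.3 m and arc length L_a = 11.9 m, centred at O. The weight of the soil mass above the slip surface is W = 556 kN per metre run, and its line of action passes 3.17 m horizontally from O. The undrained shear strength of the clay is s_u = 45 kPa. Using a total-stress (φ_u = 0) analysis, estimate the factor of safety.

FS = 3.13

Taking moments about the centre O, the resisting moment is provided by the undrained shear strength acting along the arc:
M_R = s_u·L_a·R = 45·11.90·10.3 = 5515.7 kN·m/m
M_D = W·d = 556·3.17 = 1762.5 kN·m/m
FS = M_R / M_D = 5515.7 / 1762.5 = 3.129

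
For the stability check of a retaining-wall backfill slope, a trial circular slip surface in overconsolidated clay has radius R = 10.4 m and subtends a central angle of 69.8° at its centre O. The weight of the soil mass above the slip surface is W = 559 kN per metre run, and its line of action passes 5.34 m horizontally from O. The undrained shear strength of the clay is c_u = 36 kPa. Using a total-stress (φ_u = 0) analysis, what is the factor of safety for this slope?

Taking moments about the centre O, the resisting moment is provided by the undrained shear strength acting along the arc:
Arc length L_a = R·θ = 10.4·(69.8°·π/180) = 10.4·1.2182 = 12.67 m
M_R = c_u·L_a·R = 36·12.67·10.4 = 4743.5 kN·m/m
M_D = W·d = 559·5.34 = 2985.1 kN·m/m
FS = M_R / M_D = 4743.5 / 2985.1 = 1.589

FS = 1.59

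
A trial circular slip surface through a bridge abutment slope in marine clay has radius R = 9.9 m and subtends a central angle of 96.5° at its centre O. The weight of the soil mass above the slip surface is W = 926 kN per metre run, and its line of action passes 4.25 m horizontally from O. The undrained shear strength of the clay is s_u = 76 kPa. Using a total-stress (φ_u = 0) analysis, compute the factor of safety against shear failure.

FS = 3.19

Taking moments about the centre O, the resisting moment is provided by the undrained shear strength acting along the arc:
Arc length L_a = R·θ = 9.9·(96.5°·π/180) = 9.9·1.6842 = 16.67 m
M_R = s_u·L_a·R = 76·16.67·9.9 = 12545.5 kN·m/m
M_D = W·d = 926·4.25 = 3935.5 kN·m/m
FS = M_R / M_D = 12545.5 / 3935.5 = 3.188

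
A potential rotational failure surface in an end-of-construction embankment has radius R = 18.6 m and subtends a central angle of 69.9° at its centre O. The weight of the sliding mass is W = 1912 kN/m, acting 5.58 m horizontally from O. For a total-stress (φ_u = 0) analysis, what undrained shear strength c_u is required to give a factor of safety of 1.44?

FS = c_u·L_a·R / (W·d), so c_u = FS·W·d / (L_a·R).
Arc length L_a = R·θ = 18.6·(69.9°·π/180) = 18.6·1.2200 = 22.69 m
c_u = 1.44·1912·5.58 / (22.69·18.6) = 15363.3 / 422.07 = 36.40 kPa

c_u = 36.4 kPa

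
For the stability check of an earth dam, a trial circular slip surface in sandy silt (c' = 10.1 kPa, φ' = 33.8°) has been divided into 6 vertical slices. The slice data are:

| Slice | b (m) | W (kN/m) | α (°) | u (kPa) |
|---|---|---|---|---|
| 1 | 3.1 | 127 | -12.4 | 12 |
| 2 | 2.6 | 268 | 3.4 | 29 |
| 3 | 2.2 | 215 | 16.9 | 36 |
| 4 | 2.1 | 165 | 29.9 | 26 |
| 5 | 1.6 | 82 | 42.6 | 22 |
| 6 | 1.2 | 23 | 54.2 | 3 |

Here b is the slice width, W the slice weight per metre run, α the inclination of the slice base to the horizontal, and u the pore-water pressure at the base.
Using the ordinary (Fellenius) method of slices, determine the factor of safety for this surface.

FS = 2.33

Ordinary method of slices: FS = Σ[c'·Δl_i + (W_i cosα_i − u_i·Δl_i)·tanφ'] / Σ W_i sinα_i, with Δl_i = b_i / cosα_i.
Slice 1: Δl = 3.1/cos(-12.4°) = 3.174 m; N'_1 = 127·cos(-12.4°) − 12·3.174 = 85.9; c'Δl = 32.06; W sinα = -27.3
Slice 2: Δl = 2.6/cos3.4° = 2.605 m; N'_2 = 268·cos3.4° − 29·2.605 = 192.0; c'Δl = 26.31; W sinα = 15.9
Slice 3: Δl = 2.2/cos16.9° = 2.299 m; N'_3 = 215·cos16.9° − 36·2.299 = 122.9; c'Δl = 23.22; W sinα = 62.5
Slice 4: Δl = 2.1/cos29.9° = 2.422 m; N'_4 = 165·cos29.9° − 26·2.422 = 80.1; c'Δl = 24.47; W sinα = 82.3
Slice 5: Δl = 1.6/cos42.6° = 2.174 m; N'_5 = 82·cos42.6° − 22·2.174 = 12.5; c'Δl = 21.95; W sinα = 55.5
Slice 6: Δl = 1.2/cos54.2° = 2.051 m; N'_6 = 23·cos54.2° − 3·2.051 = 7.3; c'Δl = 20.72; W sinα = 18.7
Σc'Δl = 148.7 kN/m; ΣN' = 500.8 kN/m; ΣW sinα = 207.5 kN/m
Resisting = 148.7 + 500.8·tan33.8° = 148.7 + 335.2 = 484.0 kN/m
FS = 484.0 / 207.5 = 2.332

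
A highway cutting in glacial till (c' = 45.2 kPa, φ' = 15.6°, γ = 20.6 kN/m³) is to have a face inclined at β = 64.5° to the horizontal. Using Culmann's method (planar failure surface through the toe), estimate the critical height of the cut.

H_c = 22.27 m

Culmann's analysis gives the critical failure plane at α_cr = (β + φ')/2 = (64.5 + 15.6)/2 = 40.0°, and the critical height
H_c = (4c'/γ) · sinβ cosφ' / [1 − cos(β − φ')]
    = (4·45.2/20.6) · sin64.5°·cos15.6° / [1 − cos(48.9°)]
    = 8.777 · 0.9026·0.9632 / [1 − 0.6574]
    = 8.777 · 0.8693 / 0.3426
    = 22.27 m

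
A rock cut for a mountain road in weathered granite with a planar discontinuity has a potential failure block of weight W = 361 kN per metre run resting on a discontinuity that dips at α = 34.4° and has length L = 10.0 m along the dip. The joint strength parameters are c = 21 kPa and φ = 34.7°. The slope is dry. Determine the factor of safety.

FS = 2.04

Resolving the block weight along and normal to the plane and applying the Mohr–Coulomb strength on the joint:
N' = W cosα = 361·cos34.4° = 297.9 kN/m
Driving force T = W sinα = 361·sin34.4° = 204.0 kN/m
Resisting force R = c·L + N'·tanφ = 21·10.0 + 297.9·tan34.7° = 210.0 + 206.3 = 416.3 kN/m
FS = R / T = 416.3 / 204.0 = 2.041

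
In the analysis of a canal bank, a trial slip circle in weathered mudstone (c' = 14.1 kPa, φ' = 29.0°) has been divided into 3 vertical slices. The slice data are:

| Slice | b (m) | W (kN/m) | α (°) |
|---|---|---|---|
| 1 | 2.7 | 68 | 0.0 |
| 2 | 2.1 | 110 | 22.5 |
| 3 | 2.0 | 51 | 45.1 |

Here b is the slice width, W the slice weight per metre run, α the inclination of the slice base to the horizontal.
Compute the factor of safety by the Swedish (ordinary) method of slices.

Ordinary method of slices: FS = Σ[c'·Δl_i + (W_i cosα_i)·tanφ'] / Σ W_i sinα_i, with Δl_i = b_i / cosα_i.
Slice 1: Δl = 2.7/cos0.0° = 2.700 m; N'_1 = 68·cos0.0° = 68.0; c'Δl = 38.07; W sinα = 0.0
Slice 2: Δl = 2.1/cos22.5° = 2.273 m; N'_2 = 110·cos22.5° = 101.6; c'Δl = 32.05; W sinα = 42.1
Slice 3: Δl = 2.0/cos45.1° = 2.833 m; N'_3 = 51·cos45.1° = 36.0; c'Δl = 39.95; W sinα = 36.1
Σc'Δl = 110.1 kN/m; ΣN' = 205.6 kN/m; ΣW sinα = 78.2 kN/m
Resisting = 110.1 + 205.6·tan29.0° = 110.1 + 114.0 = 224.1 kN/m
FS = 224.1 / 78.2 = 2.864

FS = 2.86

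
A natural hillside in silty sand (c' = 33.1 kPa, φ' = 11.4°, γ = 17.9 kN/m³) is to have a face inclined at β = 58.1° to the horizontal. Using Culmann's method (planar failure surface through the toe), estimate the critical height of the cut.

H_c = 19.59 m

Culmann's analysis gives the critical failure plane at α_cr = (β + φ')/2 = (58.1 + 11.4)/2 = 34.8°, and the critical height
H_c = (4c'/γ) · sinβ cosφ' / [1 − cos(β − φ')]
    = (4·33.1/17.9) · sin58.1°·cos11.4° / [1 − cos(46.7°)]
    = 7.397 · 0.8490·0.9803 / [1 − 0.6858]
    = 7.397 · 0.8322 / 0.3142
    = 19.59 m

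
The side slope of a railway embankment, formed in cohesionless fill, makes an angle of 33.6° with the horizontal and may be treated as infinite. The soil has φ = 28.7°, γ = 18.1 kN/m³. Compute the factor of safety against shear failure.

FS = 0.82

For a dry cohesionless infinite slope the factor of safety is FS = tanφ / tanβ.
FS = tan28.7° / tan33.6° = 0.5475 / 0.6644 = 0.824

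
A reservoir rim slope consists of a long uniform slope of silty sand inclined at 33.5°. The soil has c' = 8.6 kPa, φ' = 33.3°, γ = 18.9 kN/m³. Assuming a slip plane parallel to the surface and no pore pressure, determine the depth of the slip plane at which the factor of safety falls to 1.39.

z = 2.49 m

Setting FS = 1.39 in FS = [c' + γz cos²β tanφ'] / [γz sinβ cosβ] and solving for z:
z = c' / [γ cosβ (FS·sinβ − cosβ·tanφ')]
  = 8.6 / [18.9·cos33.5°·(1.39·sin33.5° − cos33.5°·tan33.3°)]
  = 8.6 / [18.9·0.8339·(1.39·0.5519 − 0.8339·0.6569)]
  = 8.6 / 3.4583 = 2.487 m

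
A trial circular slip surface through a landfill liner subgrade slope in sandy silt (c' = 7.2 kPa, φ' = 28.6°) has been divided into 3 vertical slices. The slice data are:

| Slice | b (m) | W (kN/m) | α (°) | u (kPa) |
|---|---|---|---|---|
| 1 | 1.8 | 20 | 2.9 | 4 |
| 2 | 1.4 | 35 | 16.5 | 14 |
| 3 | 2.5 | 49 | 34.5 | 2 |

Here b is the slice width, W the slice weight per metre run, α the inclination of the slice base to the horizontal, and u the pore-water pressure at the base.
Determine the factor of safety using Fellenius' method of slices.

FS = 2.02

Ordinary method of slices: FS = Σ[c'·Δl_i + (W_i cosα_i − u_i·Δl_i)·tanφ'] / Σ W_i sinα_i, with Δl_i = b_i / cosα_i.
Slice 1: Δl = 1.8/cos2.9° = 1.802 m; N'_1 = 20·cos2.9° − 4·1.802 = 12.8; c'Δl = 12.98; W sinα = 1.0
Slice 2: Δl = 1.4/cos16.5° = 1.460 m; N'_2 = 35·cos16.5° − 14·1.460 = 13.1; c'Δl = 10.51; W sinα = 9.9
Slice 3: Δl = 2.5/cos34.5° = 3.034 m; N'_3 = 49·cos34.5° − 2·3.034 = 34.3; c'Δl = 21.84; W sinα = 27.8
Σc'Δl = 45.3 kN/m; ΣN' = 60.2 kN/m; ΣW sinα = 38.7 kN/m
Resisting = 45.3 + 60.2·tan28.6° = 45.3 + 32.8 = 78.2 kN/m
FS = 78.2 / 38.7 = 2.019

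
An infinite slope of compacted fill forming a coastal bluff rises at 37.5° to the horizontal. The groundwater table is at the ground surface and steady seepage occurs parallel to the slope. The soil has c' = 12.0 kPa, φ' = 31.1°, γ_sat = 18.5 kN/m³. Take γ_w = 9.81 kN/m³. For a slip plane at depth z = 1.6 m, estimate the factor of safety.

FS = 1.21

With seepage parallel to the slope and the water table at the surface, the effective normal stress on the slip plane uses the buoyant unit weight γ' = γ_sat − γ_w while the driving shear stress uses γ_sat:
FS = [c' + γ' z cos²β tanφ'] / [γ_sat z sinβ cosβ]
γ' = 18.5 − 9.81 = 8.69 kN/m³
Numerator = 12.0 + 8.69·1.6·cos²37.5°·tan31.1° = 12.0 + 8.69·1.6·0.6294·0.6032 = 17.279 kPa
Denominator = 18.5·1.6·sin37.5°·cos37.5° = 18.5·1.6·0.6088·0.7934 = 14.296 kPa
FS = 17.279 / 14.296 = 1.209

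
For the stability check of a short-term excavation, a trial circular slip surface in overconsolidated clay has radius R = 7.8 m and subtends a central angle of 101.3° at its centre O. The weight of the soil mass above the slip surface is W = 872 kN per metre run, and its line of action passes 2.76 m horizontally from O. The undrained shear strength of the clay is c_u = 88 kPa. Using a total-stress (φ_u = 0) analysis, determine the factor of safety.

Taking moments about the centre O, the resisting moment is provided by the undrained shear strength acting along the arc:
Arc length L_a = R·θ = 7.8·(101.3°·π/180) = 7.8·1.7680 = 13.79 m
M_R = c_u·L_a·R = 88·13.79·7.8 = 9465.8 kN·m/m
M_D = W·d = 872·2.76 = 2406.7 kN·m/m
FS = M_R / M_D = 9465.8 / 2406.7 = 3.933

FS = 3.93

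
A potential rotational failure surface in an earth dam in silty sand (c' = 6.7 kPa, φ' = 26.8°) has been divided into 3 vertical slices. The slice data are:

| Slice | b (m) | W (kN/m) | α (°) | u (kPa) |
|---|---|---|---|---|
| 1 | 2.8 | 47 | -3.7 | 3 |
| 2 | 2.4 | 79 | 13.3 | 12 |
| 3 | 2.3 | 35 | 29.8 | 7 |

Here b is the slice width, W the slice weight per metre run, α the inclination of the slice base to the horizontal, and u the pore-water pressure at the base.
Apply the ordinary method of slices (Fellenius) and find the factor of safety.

FS = 3.15

Ordinary method of slices: FS = Σ[c'·Δl_i + (W_i cosα_i − u_i·Δl_i)·tanφ'] / Σ W_i sinα_i, with Δl_i = b_i / cosα_i.
Slice 1: Δl = 2.8/cos(-3.7°) = 2.806 m; N'_1 = 47·cos(-3.7°) − 3·2.806 = 38.5; c'Δl = 18.80; W sinα = -3.0
Slice 2: Δl = 2.4/cos13.3° = 2.466 m; N'_2 = 79·cos13.3° − 12·2.466 = 47.3; c'Δl = 16.52; W sinα = 18.2
Slice 3: Δl = 2.3/cos29.8° = 2.650 m; N'_3 = 35·cos29.8° − 7·2.650 = 11.8; c'Δl = 17.76; W sinα = 17.4
Σc'Δl = 53.1 kN/m; ΣN' = 97.6 kN/m; ΣW sinα = 32.5 kN/m
Resisting = 53.1 + 97.6·tan26.8° = 53.1 + 49.3 = 102.4 kN/m
FS = 102.4 / 32.5 = 3.147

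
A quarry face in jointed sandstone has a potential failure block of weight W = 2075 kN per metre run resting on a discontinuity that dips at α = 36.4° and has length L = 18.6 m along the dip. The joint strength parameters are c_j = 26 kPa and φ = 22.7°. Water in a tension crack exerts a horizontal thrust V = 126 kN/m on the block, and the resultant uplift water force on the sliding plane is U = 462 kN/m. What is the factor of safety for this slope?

FS = 0.72

Resolving the block weight along and normal to the plane and applying the Mohr–Coulomb strength on the joint:
N' = W cosα − U − V sinα = 2075·cos36.4° − 462 − 126·sin36.4° = 1133.4 kN/m
Driving force T = W sinα + V cosα = 2075·sin36.4° + 126·cos36.4° = 1332.8 kN/m
Resisting force R = c_j·L + N'·tanφ = 26·18.6 + 1133.4·tan22.7° = 483.6 + 474.1 = 957.7 kN/m
FS = R / T = 957.7 / 1332.8 = 0.719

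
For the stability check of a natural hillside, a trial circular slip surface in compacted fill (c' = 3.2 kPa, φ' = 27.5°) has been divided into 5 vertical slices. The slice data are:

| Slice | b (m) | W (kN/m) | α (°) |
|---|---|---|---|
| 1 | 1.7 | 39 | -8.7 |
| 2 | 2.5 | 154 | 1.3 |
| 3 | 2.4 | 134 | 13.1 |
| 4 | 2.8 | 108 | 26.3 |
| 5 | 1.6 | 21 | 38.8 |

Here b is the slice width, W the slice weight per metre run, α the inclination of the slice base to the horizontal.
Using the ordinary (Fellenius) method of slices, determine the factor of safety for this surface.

FS = 2.98

Ordinary method of slices: FS = Σ[c'·Δl_i + (W_i cosα_i)·tanφ'] / Σ W_i sinα_i, with Δl_i = b_i / cosα_i.
Slice 1: Δl = 1.7/cos(-8.7°) = 1.720 m; N'_1 = 39·cos(-8.7°) = 38.6; c'Δl = 5.50; W sinα = -5.9
Slice 2: Δl = 2.5/cos1.3° = 2.501 m; N'_2 = 154·cos1.3° = 154.0; c'Δl = 8.00; W sinα = 3.5
Slice 3: Δl = 2.4/cos13.1° = 2.464 m; N'_3 = 134·cos13.1° = 130.5; c'Δl = 7.89; W sinα = 30.4
Slice 4: Δl = 2.8/cos26.3° = 3.123 m; N'_4 = 108·cos26.3° = 96.8; c'Δl = 9.99; W sinα = 47.9
Slice 5: Δl = 1.6/cos38.8° = 2.053 m; N'_5 = 21·cos38.8° = 16.4; c'Δl = 6.57; W sinα = 13.2
Σc'Δl = 38.0 kN/m; ΣN' = 436.2 kN/m; ΣW sinα = 89.0 kN/m
Resisting = 38.0 + 436.2·tan27.5° = 38.0 + 227.1 = 265.0 kN/m
FS = 265.0 / 89.0 = 2.979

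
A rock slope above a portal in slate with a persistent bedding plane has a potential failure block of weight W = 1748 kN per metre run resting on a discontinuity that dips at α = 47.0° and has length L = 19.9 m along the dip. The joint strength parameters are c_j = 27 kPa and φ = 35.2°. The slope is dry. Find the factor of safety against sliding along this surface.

FS = 1.08

Resolving the block weight along and normal to the plane and applying the Mohr–Coulomb strength on the joint:
N' = W cosα = 1748·cos47.0° = 1192.1 kN/m
Driving force T = W sinα = 1748·sin47.0° = 1278.4 kN/m
Resisting force R = c_j·L + N'·tanφ = 27·19.9 + 1192.1·tan35.2° = 537.3 + 841.0 = 1378.3 kN/m
FS = R / T = 1378.3 / 1278.4 = 1.078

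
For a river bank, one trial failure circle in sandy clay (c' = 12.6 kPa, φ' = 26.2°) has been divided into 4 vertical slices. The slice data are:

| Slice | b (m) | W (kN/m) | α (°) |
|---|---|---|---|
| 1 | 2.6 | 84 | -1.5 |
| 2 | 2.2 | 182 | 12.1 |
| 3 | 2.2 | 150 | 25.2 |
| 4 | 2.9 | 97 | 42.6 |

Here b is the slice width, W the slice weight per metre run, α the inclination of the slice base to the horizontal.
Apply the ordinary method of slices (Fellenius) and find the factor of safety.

FS = 2.25

Ordinary method of slices: FS = Σ[c'·Δl_i + (W_i cosα_i)·tanφ'] / Σ W_i sinα_i, with Δl_i = b_i / cosα_i.
Slice 1: Δl = 2.6/cos(-1.5°) = 2.601 m; N'_1 = 84·cos(-1.5°) = 84.0; c'Δl = 32.77; W sinα = -2.2
Slice 2: Δl = 2.2/cos12.1° = 2.250 m; N'_2 = 182·cos12.1° = 178.0; c'Δl = 28.35; W sinα = 38.2
Slice 3: Δl = 2.2/cos25.2° = 2.431 m; N'_3 = 150·cos25.2° = 135.7; c'Δl = 30.64; W sinα = 63.9
Slice 4: Δl = 2.9/cos42.6° = 3.940 m; N'_4 = 97·cos42.6° = 71.4; c'Δl = 49.64; W sinα = 65.7
Σc'Δl = 141.4 kN/m; ΣN' = 469.1 kN/m; ΣW sinα = 165.5 kN/m
Resisting = 141.4 + 469.1·tan26.2° = 141.4 + 230.8 = 372.2 kN/m
FS = 372.2 / 165.5 = 2.249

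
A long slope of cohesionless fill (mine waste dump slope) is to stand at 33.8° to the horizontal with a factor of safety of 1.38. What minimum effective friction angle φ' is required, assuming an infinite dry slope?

φ' = 42.7°

FS = tanφ'/tanβ ⇒ tanφ' = FS · tanβ = 1.38 · tan33.8° = 0.9238
φ' = arctan(0.9238) = 42.73°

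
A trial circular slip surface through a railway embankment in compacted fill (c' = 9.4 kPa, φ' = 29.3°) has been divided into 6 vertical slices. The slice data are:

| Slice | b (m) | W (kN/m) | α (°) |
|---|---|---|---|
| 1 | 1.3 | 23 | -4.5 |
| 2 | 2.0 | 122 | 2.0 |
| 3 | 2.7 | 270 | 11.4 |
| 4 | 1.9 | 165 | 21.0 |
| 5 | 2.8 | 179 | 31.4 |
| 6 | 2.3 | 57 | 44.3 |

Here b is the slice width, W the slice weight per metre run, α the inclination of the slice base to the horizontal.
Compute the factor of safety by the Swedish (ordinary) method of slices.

FS = 2.27

Ordinary method of slices: FS = Σ[c'·Δl_i + (W_i cosα_i)·tanφ'] / Σ W_i sinα_i, with Δl_i = b_i / cosα_i.
Slice 1: Δl = 1.3/cos(-4.5°) = 1.304 m; N'_1 = 23·cos(-4.5°) = 22.9; c'Δl = 12.26; W sinα = -1.8
Slice 2: Δl = 2.0/cos2.0° = 2.001 m; N'_2 = 122·cos2.0° = 121.9; c'Δl = 18.81; W sinα = 4.3
Slice 3: Δl = 2.7/cos11.4° = 2.754 m; N'_3 = 270·cos11.4° = 264.7; c'Δl = 25.89; W sinα = 53.4
Slice 4: Δl = 1.9/cos21.0° = 2.035 m; N'_4 = 165·cos21.0° = 154.0; c'Δl = 19.13; W sinα = 59.1
Slice 5: Δl = 2.8/cos31.4° = 3.280 m; N'_5 = 179·cos31.4° = 152.8; c'Δl = 30.84; W sinα = 93.3
Slice 6: Δl = 2.3/cos44.3° = 3.214 m; N'_6 = 57·cos44.3° = 40.8; c'Δl = 30.21; W sinα = 39.8
Σc'Δl = 137.1 kN/m; ΣN' = 757.1 kN/m; ΣW sinα = 248.0 kN/m
Resisting = 137.1 + 757.1·tan29.3° = 137.1 + 424.9 = 562.0 kN/m
FS = 562.0 / 248.0 = 2.266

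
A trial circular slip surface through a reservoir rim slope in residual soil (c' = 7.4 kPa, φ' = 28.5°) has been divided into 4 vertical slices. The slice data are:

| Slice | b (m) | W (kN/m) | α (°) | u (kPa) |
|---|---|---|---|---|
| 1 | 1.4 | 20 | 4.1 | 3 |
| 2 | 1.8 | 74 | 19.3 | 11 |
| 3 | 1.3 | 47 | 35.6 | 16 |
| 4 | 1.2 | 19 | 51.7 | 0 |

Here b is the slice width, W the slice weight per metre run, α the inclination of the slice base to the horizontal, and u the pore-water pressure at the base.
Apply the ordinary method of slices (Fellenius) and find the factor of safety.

Ordinary method of slices: FS = Σ[c'·Δl_i + (W_i cosα_i − u_i·Δl_i)·tanφ'] / Σ W_i sinα_i, with Δl_i = b_i / cosα_i.
Slice 1: Δl = 1.4/cos4.1° = 1.404 m; N'_1 = 20·cos4.1° − 3·1.404 = 15.7; c'Δl = 10.39; W sinα = 1.4
Slice 2: Δl = 1.8/cos19.3° = 1.907 m; N'_2 = 74·cos19.3° − 11·1.907 = 48.9; c'Δl = 14.11; W sinα = 24.5
Slice 3: Δl = 1.3/cos35.6° = 1.599 m; N'_3 = 47·cos35.6° − 16·1.599 = 12.6; c'Δl = 11.83; W sinα = 27.4
Slice 4: Δl = 1.2/cos51.7° = 1.936 m; N'_4 = 19·cos51.7° − 0·1.936 = 11.8; c'Δl = 14.33; W sinα = 14.9
Σc'Δl = 50.7 kN/m; ΣN' = 89.0 kN/m; ΣW sinα = 68.2 kN/m
Resisting = 50.7 + 89.0·tan28.5° = 50.7 + 48.3 = 99.0 kN/m
FS = 99.0 / 68.2 = 1.452

FS = 1.45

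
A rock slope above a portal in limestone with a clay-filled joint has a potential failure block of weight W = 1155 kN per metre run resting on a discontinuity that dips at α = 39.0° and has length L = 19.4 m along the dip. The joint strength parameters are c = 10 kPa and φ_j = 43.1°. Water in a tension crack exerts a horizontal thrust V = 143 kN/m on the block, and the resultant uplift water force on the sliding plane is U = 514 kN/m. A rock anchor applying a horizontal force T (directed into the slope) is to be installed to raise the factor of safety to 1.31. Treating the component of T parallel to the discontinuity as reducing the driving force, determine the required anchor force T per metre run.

T = 391 kN/m

Resolving forces along and normal to the sliding plane, with the horizontal anchor force T adding T·sinα to the effective normal force and T·cosα acting up the plane against the driving force:
FS = [cL + (W cosα − U − V sinα + T sinα) tanφ_j] / [W sinα + V cosα − T cosα]
Without the anchor: N' = 293.6 kN/m, driving T_d = 838.0 kN/m, resisting R = 10·19.4 + 293.6·tan43.1° = 468.8 kN/m, FS = 0.56.
Setting FS = 1.31 and solving for T:
1.31·(838.0 − T cos39.0°) = 468.8 + T sin39.0°·tan43.1°
T·(sin39.0°·tan43.1° + 1.31·cos39.0°) = 1.31·838.0 − 468.8
T·(0.6293·0.9358 + 1.31·0.7771) = 1097.8 − 468.8 = 629.0
T·1.6070 = 629.0
T = 391.4 kN/m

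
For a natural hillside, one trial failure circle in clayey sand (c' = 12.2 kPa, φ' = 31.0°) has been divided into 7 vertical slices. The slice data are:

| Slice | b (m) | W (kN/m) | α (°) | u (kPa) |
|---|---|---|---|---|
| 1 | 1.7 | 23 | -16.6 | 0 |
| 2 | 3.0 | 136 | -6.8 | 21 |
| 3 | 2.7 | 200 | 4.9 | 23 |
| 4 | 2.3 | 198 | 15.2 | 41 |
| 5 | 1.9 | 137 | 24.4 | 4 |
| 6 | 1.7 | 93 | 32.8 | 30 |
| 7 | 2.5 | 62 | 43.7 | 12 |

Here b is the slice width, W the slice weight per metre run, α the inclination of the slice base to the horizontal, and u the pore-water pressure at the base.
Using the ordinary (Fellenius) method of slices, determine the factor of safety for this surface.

Ordinary method of slices: FS = Σ[c'·Δl_i + (W_i cosα_i − u_i·Δl_i)·tanφ'] / Σ W_i sinα_i, with Δl_i = b_i / cosα_i.
Slice 1: Δl = 1.7/cos(-16.6°) = 1.774 m; N'_1 = 23·cos(-16.6°) − 0·1.774 = 22.0; c'Δl = 21.64; W sinα = -6.6
Slice 2: Δl = 3.0/cos(-6.8°) = 3.021 m; N'_2 = 136·cos(-6.8°) − 21·3.021 = 71.6; c'Δl = 36.86; W sinα = -16.1
Slice 3: Δl = 2.7/cos4.9° = 2.710 m; N'_3 = 200·cos4.9° − 23·2.710 = 136.9; c'Δl = 33.06; W sinα = 17.1
Slice 4: Δl = 2.3/cos15.2° = 2.383 m; N'_4 = 198·cos15.2° − 41·2.383 = 93.4; c'Δl = 29.08; W sinα = 51.9
Slice 5: Δl = 1.9/cos24.4° = 2.086 m; N'_5 = 137·cos24.4° − 4·2.086 = 116.4; c'Δl = 25.45; W sinα = 56.6
Slice 6: Δl = 1.7/cos32.8° = 2.022 m; N'_6 = 93·cos32.8° − 30·2.022 = 17.5; c'Δl = 24.67; W sinα = 50.4
Slice 7: Δl = 2.5/cos43.7° = 3.458 m; N'_7 = 62·cos43.7° − 12·3.458 = 3.3; c'Δl = 42.19; W sinα = 42.8
Σc'Δl = 213.0 kN/m; ΣN' = 461.2 kN/m; ΣW sinα = 196.1 kN/m
Resisting = 213.0 + 461.2·tan31.0° = 213.0 + 277.1 = 490.1 kN/m
FS = 490.1 / 196.1 = 2.499

FS = 2.50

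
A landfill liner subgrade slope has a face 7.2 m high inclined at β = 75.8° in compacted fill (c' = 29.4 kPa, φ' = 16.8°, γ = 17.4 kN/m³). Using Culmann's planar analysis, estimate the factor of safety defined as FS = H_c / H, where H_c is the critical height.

FS = 1.80

H_c = (4c'/γ) · sinβ cosφ' / [1 − cos(β − φ')]
    = (4·29.4/17.4) · sin75.8°·cos16.8° / [1 − cos59.0°]
    = 6.759 · 0.9281 / 0.4850 = 12.93 m
FS = H_c / H = 12.93 / 7.2 = 1.796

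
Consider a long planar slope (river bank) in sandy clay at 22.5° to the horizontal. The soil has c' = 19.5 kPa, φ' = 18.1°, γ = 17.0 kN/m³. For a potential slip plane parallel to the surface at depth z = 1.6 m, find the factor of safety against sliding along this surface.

FS = 2.82

For an infinite slope with a slip plane parallel to the surface (no pore pressure): FS = [c' + γz cos²β tanφ'] / [γz sinβ cosβ].
γz = 17.0·1.6 = 27.20 kN/m²
Numerator = 19.5 + 27.20·cos²22.5°·tan18.1° = 19.5 + 27.20·0.8536·0.3269 = 27.088 kPa
Denominator = 27.20·sin22.5°·cos22.5° = 27.20·0.3827·0.9239 = 9.617 kPa
FS = 27.088 / 9.617 = 2.817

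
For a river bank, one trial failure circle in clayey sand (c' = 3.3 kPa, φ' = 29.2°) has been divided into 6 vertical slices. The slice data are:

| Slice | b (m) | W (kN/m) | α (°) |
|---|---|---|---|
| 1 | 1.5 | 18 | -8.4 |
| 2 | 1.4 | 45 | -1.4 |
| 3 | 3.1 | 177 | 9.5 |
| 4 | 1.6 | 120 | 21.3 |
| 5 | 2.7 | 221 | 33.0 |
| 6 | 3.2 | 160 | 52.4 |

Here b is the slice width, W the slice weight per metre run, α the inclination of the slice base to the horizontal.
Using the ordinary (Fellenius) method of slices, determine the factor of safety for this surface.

FS = 1.29

Ordinary method of slices: FS = Σ[c'·Δl_i + (W_i cosα_i)·tanφ'] / Σ W_i sinα_i, with Δl_i = b_i / cosα_i.
Slice 1: Δl = 1.5/cos(-8.4°) = 1.516 m; N'_1 = 18·cos(-8.4°) = 17.8; c'Δl = 5.00; W sinα = -2.6
Slice 2: Δl = 1.4/cos(-1.4°) = 1.400 m; N'_2 = 45·cos(-1.4°) = 45.0; c'Δl = 4.62; W sinα = -1.1
Slice 3: Δl = 3.1/cos9.5° = 3.143 m; N'_3 = 177·cos9.5° = 174.6; c'Δl = 10.37; W sinα = 29.2
Slice 4: Δl = 1.6/cos21.3° = 1.717 m; N'_4 = 120·cos21.3° = 111.8; c'Δl = 5.67; W sinα = 43.6
Slice 5: Δl = 2.7/cos33.0° = 3.219 m; N'_5 = 221·cos33.0° = 185.3; c'Δl = 10.62; W sinα = 120.4
Slice 6: Δl = 3.2/cos52.4° = 5.245 m; N'_6 = 160·cos52.4° = 97.6; c'Δl = 17.31; W sinα = 126.8
Σc'Δl = 53.6 kN/m; ΣN' = 632.1 kN/m; ΣW sinα = 316.2 kN/m
Resisting = 53.6 + 632.1·tan29.2° = 53.6 + 353.3 = 406.9 kN/m
FS = 406.9 / 316.2 = 1.287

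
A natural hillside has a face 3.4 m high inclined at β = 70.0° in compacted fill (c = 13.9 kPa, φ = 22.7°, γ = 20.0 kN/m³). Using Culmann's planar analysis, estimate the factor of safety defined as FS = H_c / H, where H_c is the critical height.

H_c = (4c/γ) · sinβ cosφ / [1 − cos(β − φ)]
    = (4·13.9/20.0) · sin70.0°·cos22.7° / [1 − cos47.3°]
    = 2.780 · 0.8669 / 0.3218 = 7.49 m
FS = H_c / H = 7.49 / 3.4 = 2.202

FS = 2.20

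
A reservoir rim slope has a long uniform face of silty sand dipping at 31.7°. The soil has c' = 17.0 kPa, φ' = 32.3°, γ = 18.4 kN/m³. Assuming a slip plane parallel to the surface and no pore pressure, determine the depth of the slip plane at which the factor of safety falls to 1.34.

z = 6.53 m

Setting FS = 1.34 in FS = [c' + γz cos²β tanφ'] / [γz sinβ cosβ] and solving for z:
z = c' / [γ cosβ (FS·sinβ − cosβ·tanφ')]
  = 17.0 / [18.4·cos31.7°·(1.34·sin31.7° − cos31.7°·tan32.3°)]
  = 17.0 / [18.4·0.8508·(1.34·0.5255 − 0.8508·0.6322)]
  = 17.0 / 2.6030 = 6.531 m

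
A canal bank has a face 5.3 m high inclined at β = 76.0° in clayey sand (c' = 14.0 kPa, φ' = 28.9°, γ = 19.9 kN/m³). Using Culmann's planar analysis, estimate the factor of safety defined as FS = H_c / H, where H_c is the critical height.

H_c = (4c'/γ) · sinβ cosφ' / [1 − cos(β − φ')]
    = (4·14.0/19.9) · sin76.0°·cos28.9° / [1 − cos47.1°]
    = 2.814 · 0.8495 / 0.3193 = 7.49 m
FS = H_c / H = 7.49 / 5.3 = 1.413

FS = 1.41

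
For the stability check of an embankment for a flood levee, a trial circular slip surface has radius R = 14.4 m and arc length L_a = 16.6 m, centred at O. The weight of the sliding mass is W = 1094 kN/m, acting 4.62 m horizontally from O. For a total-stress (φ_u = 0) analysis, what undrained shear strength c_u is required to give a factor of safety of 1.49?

FS = c_u·L_a·R / (W·d), so c_u = FS·W·d / (L_a·R).
c_u = 1.49·1094·4.62 / (16.60·14.4) = 7530.9 / 239.04 = 31.50 kPa

c_u = 31.5 kPa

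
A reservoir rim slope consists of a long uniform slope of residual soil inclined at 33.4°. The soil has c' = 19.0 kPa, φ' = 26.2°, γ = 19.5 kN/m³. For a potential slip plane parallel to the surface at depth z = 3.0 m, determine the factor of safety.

For an infinite slope with a slip plane parallel to the surface (no pore pressure): FS = [c' + γz cos²β tanφ'] / [γz sinβ cosβ].
γz = 19.5·3.0 = 58.50 kN/m²
Numerator = 19.0 + 58.50·cos²33.4°·tan26.2° = 19.0 + 58.50·0.6970·0.4921 = 39.063 kPa
Denominator = 58.50·sin33.4°·cos33.4° = 58.50·0.5505·0.8348 = 26.885 kPa
FS = 39.063 / 26.885 = 1.453

FS = 1.45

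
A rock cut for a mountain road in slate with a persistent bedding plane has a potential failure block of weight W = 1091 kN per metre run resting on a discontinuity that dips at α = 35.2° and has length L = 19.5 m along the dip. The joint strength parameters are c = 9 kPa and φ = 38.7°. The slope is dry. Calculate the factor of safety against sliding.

FS = 1.41

Resolving the block weight along and normal to the plane and applying the Mohr–Coulomb strength on the joint:
N' = W cosα = 1091·cos35.2° = 891.5 kN/m
Driving force T = W sinα = 1091·sin35.2° = 628.9 kN/m
Resisting force R = c·L + N'·tanφ = 9·19.5 + 891.5·tan38.7° = 175.5 + 714.2 = 889.7 kN/m
FS = R / T = 889.7 / 628.9 = 1.415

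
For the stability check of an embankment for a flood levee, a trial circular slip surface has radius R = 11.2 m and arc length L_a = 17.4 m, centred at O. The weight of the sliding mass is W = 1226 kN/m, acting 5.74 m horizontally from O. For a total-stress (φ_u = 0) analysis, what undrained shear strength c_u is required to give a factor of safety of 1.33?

c_u = 48.0 kPa

FS = c_u·L_a·R / (W·d), so c_u = FS·W·d / (L_a·R).
c_u = 1.33·1226·5.74 / (17.40·11.2) = 9359.5 / 194.88 = 48.03 kPa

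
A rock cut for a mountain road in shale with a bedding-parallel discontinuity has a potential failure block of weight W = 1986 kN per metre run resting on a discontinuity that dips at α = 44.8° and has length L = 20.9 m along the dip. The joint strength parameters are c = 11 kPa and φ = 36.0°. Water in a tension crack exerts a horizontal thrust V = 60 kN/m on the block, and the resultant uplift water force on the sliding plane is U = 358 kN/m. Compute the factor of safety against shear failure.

FS = 0.67

Resolving the block weight along and normal to the plane and applying the Mohr–Coulomb strength on the joint:
N' = W cosα − U − V sinα = 1986·cos44.8° − 358 − 60·sin44.8° = 1008.9 kN/m
Driving force T = W sinα + V cosα = 1986·sin44.8° + 60·cos44.8° = 1442.0 kN/m
Resisting force R = c·L + N'·tanφ = 11·20.9 + 1008.9·tan36.0° = 229.9 + 733.0 = 962.9 kN/m
FS = R / T = 962.9 / 1442.0 = 0.668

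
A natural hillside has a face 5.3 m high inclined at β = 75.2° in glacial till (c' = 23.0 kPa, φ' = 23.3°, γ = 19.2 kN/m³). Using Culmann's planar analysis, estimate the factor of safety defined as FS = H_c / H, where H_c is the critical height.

H_c = (4c'/γ) · sinβ cosφ' / [1 − cos(β − φ')]
    = (4·23.0/19.2) · sin75.2°·cos23.3° / [1 − cos51.9°]
    = 4.792 · 0.8880 / 0.3830 = 11.11 m
FS = H_c / H = 11.11 / 5.3 = 2.096

FS = 2.10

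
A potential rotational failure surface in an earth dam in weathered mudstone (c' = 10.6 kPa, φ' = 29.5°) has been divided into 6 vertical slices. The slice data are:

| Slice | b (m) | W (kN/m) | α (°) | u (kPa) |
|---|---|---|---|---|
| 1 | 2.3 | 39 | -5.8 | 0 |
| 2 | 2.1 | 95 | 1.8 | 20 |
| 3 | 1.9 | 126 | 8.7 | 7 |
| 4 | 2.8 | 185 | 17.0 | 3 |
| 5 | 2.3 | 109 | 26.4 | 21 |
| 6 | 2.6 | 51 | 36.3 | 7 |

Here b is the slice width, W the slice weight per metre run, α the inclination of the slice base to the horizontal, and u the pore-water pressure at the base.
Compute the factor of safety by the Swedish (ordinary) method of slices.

Ordinary method of slices: FS = Σ[c'·Δl_i + (W_i cosα_i − u_i·Δl_i)·tanφ'] / Σ W_i sinα_i, with Δl_i = b_i / cosα_i.
Slice 1: Δl = 2.3/cos(-5.8°) = 2.312 m; N'_1 = 39·cos(-5.8°) − 0·2.312 = 38.8; c'Δl = 24.51; W sinα = -3.9
Slice 2: Δl = 2.1/cos1.8° = 2.101 m; N'_2 = 95·cos1.8° − 20·2.101 = 52.9; c'Δl = 22.27; W sinα = 3.0
Slice 3: Δl = 1.9/cos8.7° = 1.922 m; N'_3 = 126·cos8.7° − 7·1.922 = 111.1; c'Δl = 20.37; W sinα = 19.1
Slice 4: Δl = 2.8/cos17.0° = 2.928 m; N'_4 = 185·cos17.0° − 3·2.928 = 168.1; c'Δl = 31.04; W sinα = 54.1
Slice 5: Δl = 2.3/cos26.4° = 2.568 m; N'_5 = 109·cos26.4° − 21·2.568 = 43.7; c'Δl = 27.22; W sinα = 48.5
Slice 6: Δl = 2.6/cos36.3° = 3.226 m; N'_6 = 51·cos36.3° − 7·3.226 = 18.5; c'Δl = 34.20; W sinα = 30.2
Σc'Δl = 159.6 kN/m; ΣN' = 433.2 kN/m; ΣW sinα = 150.8 kN/m
Resisting = 159.6 + 433.2·tan29.5° = 159.6 + 245.1 = 404.7 kN/m
FS = 404.7 / 150.8 = 2.683

FS = 2.68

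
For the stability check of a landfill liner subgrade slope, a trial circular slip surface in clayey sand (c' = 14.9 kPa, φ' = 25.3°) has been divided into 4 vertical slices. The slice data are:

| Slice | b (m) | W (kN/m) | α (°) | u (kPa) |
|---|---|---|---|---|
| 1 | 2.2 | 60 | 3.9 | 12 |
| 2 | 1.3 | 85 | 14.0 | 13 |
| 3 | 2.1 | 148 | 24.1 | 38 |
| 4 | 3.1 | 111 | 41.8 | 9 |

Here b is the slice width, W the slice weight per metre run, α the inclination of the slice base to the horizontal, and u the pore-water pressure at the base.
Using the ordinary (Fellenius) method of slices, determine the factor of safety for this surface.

FS = 1.51

Ordinary method of slices: FS = Σ[c'·Δl_i + (W_i cosα_i − u_i·Δl_i)·tanφ'] / Σ W_i sinα_i, with Δl_i = b_i / cosα_i.
Slice 1: Δl = 2.2/cos3.9° = 2.205 m; N'_1 = 60·cos3.9° − 12·2.205 = 33.4; c'Δl = 32.86; W sinα = 4.1
Slice 2: Δl = 1.3/cos14.0° = 1.340 m; N'_2 = 85·cos14.0° − 13·1.340 = 65.1; c'Δl = 19.96; W sinα = 20.6
Slice 3: Δl = 2.1/cos24.1° = 2.301 m; N'_3 = 148·cos24.1° − 38·2.301 = 47.7; c'Δl = 34.28; W sinα = 60.4
Slice 4: Δl = 3.1/cos41.8° = 4.158 m; N'_4 = 111·cos41.8° − 9·4.158 = 45.3; c'Δl = 61.96; W sinα = 74.0
Σc'Δl = 149.1 kN/m; ΣN' = 191.5 kN/m; ΣW sinα = 159.1 kN/m
Resisting = 149.1 + 191.5·tan25.3° = 149.1 + 90.5 = 239.6 kN/m
FS = 239.6 / 159.1 = 1.506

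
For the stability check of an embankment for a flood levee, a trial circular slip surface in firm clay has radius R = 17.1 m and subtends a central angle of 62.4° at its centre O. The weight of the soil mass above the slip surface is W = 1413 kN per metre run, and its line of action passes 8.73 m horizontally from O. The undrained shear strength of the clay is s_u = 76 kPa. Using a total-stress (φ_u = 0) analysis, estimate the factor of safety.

FS = 1.96

Taking moments about the centre O, the resisting moment is provided by the undrained shear strength acting along the arc:
Arc length L_a = R·θ = 17.1·(62.4°·π/180) = 17.1·1.0891 = 18.62 m
M_R = s_u·L_a·R = 76·18.62·17.1 = 24202.9 kN·m/m
M_D = W·d = 1413·8.73 = 12335.5 kN·m/m
FS = M_R / M_D = 24202.9 / 12335.5 = 1.962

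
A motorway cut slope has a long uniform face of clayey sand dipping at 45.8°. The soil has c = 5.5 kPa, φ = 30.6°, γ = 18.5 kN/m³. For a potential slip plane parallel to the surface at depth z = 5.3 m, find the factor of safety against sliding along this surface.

For an infinite slope with a slip plane parallel to the surface (no pore pressure): FS = [c + γz cos²β tanφ] / [γz sinβ cosβ].
γz = 18.5·5.3 = 98.05 kN/m²
Numerator = 5.5 + 98.05·cos²45.8°·tan30.6° = 5.5 + 98.05·0.4860·0.5914 = 33.684 kPa
Denominator = 98.05·sin45.8°·cos45.8° = 98.05·0.7169·0.6972 = 49.006 kPa
FS = 33.684 / 49.006 = 0.687

FS = 0.69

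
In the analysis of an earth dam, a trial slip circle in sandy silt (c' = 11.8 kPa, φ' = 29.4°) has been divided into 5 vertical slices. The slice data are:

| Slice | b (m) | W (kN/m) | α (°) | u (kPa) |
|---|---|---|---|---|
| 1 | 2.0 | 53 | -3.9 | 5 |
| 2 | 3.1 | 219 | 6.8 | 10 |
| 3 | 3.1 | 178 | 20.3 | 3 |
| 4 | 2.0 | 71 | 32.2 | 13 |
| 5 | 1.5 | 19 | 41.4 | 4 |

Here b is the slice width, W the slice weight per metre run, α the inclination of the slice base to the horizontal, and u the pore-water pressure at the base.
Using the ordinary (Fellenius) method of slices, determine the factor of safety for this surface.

FS = 2.89

Ordinary method of slices: FS = Σ[c'·Δl_i + (W_i cosα_i − u_i·Δl_i)·tanφ'] / Σ W_i sinα_i, with Δl_i = b_i / cosα_i.
Slice 1: Δl = 2.0/cos(-3.9°) = 2.005 m; N'_1 = 53·cos(-3.9°) − 5·2.005 = 42.9; c'Δl = 23.65; W sinα = -3.6
Slice 2: Δl = 3.1/cos6.8° = 3.122 m; N'_2 = 219·cos6.8° − 10·3.122 = 186.2; c'Δl = 36.84; W sinα = 25.9
Slice 3: Δl = 3.1/cos20.3° = 3.305 m; N'_3 = 178·cos20.3° − 3·3.305 = 157.0; c'Δl = 39.00; W sinα = 61.8
Slice 4: Δl = 2.0/cos32.2° = 2.364 m; N'_4 = 71·cos32.2° − 13·2.364 = 29.4; c'Δl = 27.89; W sinα = 37.8
Slice 5: Δl = 1.5/cos41.4° = 2.000 m; N'_5 = 19·cos41.4° − 4·2.000 = 6.3; c'Δl = 23.60; W sinα = 12.6
Σc'Δl = 151.0 kN/m; ΣN' = 421.7 kN/m; ΣW sinα = 134.5 kN/m
Resisting = 151.0 + 421.7·tan29.4° = 151.0 + 237.6 = 388.6 kN/m
FS = 388.6 / 134.5 = 2.890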